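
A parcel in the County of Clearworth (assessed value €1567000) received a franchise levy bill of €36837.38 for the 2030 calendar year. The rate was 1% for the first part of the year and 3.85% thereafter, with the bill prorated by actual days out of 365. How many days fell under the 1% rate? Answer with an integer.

Let d = days at the first rate; then 365 − d days at the second rate.
€1567000 × [1%·d + 3.85%·(365−d)] / 365 = €36837.38
Solving gives d = 192, so the new rate took effect on July 12, 2030.

192 days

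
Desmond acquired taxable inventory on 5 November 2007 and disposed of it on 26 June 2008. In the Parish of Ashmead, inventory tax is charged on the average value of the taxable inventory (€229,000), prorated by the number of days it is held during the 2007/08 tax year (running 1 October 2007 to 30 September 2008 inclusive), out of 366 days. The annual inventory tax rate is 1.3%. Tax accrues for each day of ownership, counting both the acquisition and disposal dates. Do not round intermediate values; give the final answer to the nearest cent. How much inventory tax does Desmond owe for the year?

€1,911.46

Days held (5 November 2007 – 26 June 2008): 235 out of 366
Tax = €229,000 × 1.3% × 235/366 = €1,911.4617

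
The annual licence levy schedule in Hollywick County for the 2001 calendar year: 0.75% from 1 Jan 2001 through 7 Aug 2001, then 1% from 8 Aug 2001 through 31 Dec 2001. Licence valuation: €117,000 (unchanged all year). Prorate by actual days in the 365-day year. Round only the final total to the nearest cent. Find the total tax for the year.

1 Jan – 7 Aug 2001: 219 days at 0.75% → €117,000 × 0.75% × 219/365 = €526.5000
8 Aug – 31 Dec 2001: 146 days at 1% → €117,000 × 1% × 146/365 = €468.0000
Total = €994.5000

€994.50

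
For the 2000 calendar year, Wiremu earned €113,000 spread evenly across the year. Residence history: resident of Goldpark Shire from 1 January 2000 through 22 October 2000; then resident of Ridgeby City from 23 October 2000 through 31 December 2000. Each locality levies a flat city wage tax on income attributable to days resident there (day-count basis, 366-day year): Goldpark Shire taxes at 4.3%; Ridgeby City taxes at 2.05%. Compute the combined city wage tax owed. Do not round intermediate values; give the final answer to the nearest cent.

Goldpark Shire, 1 January – 22 October 2000: 296 days → €113,000 × 4.3% × 296/366 = €3,929.6831
Ridgeby City, 23 October – 31 December 2000: 70 days → €113,000 × 2.05% × 70/366 = €443.0464
Total = €4,372.7295

€4,372.73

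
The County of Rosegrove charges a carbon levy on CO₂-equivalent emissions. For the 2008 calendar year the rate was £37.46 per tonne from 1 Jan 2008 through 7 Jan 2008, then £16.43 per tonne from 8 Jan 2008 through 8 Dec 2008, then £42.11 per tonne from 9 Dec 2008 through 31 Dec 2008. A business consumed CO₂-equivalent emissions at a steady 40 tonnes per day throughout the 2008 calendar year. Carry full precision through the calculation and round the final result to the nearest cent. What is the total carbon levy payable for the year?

£270049.20

1 Jan – 7 Jan 2008: 7 days × 40 tonnes/day = 280 tonnes at £37.46/tonne → £10488.80
8 Jan – 8 Dec 2008: 336 days × 40 tonnes/day = 13,440 tonnes at £16.43/tonne → £220819.20
9 Dec – 31 Dec 2008: 23 days × 40 tonnes/day = 920 tonnes at £42.11/tonne → £38741.20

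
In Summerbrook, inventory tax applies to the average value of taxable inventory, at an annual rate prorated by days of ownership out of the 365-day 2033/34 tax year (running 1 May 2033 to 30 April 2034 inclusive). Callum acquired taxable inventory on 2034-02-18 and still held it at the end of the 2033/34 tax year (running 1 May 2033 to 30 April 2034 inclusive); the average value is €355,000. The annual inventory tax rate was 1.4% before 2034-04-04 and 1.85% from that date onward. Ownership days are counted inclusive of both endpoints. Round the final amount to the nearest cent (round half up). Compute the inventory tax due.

€1,098.55

2034-02-18 to 2034-04-03: 45 days at 1.4% → €355,000 × 1.4% × 45/365 = €612.7397
2034-04-04 to 2034-04-30: 27 days at 1.85% → €355,000 × 1.85% × 27/365 = €485.8151
Total = €1,098.5548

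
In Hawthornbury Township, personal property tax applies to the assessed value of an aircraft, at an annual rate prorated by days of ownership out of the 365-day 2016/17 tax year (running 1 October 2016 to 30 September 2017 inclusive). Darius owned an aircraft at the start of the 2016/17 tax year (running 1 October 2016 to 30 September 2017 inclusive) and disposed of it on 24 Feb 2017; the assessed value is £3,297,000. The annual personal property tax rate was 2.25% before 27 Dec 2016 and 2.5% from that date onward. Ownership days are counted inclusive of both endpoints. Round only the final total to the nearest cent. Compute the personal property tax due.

£31,231.17

1 Oct – 26 Dec 2016: 87 days at 2.25% → £3,297,000 × 2.25% × 87/365 = £17,681.8562
27 Dec 2016 – 24 Feb 2017: 60 days at 2.5% → £3,297,000 × 2.5% × 60/365 = £13,549.3151
Total = £31,231.1712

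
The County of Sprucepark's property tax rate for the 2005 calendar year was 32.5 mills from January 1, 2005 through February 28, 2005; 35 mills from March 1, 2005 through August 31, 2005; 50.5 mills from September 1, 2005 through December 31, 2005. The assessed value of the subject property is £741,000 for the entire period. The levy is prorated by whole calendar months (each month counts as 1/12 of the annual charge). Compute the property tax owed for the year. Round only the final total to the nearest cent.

£29,454.75

January 1 – February 28, 2005: 2 months at 32.5 mills → £741,000 × 3.25% × 2/12 = £4,013.7500
March 1 – August 31, 2005: 6 months at 35 mills → £741,000 × 3.5% × 6/12 = £12,967.5000
September 1 – December 31, 2005: 4 months at 50.5 mills → £741,000 × 5.05% × 4/12 = £12,473.5000
Total = £29,454.7500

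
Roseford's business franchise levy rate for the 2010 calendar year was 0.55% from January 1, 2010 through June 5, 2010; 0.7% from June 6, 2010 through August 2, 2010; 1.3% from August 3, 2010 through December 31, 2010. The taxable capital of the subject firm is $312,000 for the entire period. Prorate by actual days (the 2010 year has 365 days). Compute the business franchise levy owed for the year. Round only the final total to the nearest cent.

January 1 – June 5, 2010: 156 days at 0.55% → $312,000 × 0.55% × 156/365 = $733.4137
June 6 – August 2, 2010: 58 days at 0.7% → $312,000 × 0.7% × 58/365 = $347.0466
August 3 – December 31, 2010: 151 days at 1.3% → $312,000 × 1.3% × 151/365 = $1,677.9616
Total = $2,758.4219

$2,758.42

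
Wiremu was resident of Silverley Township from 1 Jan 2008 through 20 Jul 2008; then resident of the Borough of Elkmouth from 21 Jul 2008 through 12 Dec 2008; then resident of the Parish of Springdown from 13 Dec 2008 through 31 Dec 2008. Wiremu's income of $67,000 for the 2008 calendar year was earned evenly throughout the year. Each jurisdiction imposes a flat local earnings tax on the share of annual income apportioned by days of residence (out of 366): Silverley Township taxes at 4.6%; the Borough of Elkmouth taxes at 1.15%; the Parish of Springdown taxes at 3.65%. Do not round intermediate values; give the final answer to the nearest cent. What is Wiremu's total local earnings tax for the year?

Silverley Township, 1 Jan – 20 Jul 2008: 202 days → $67,000 × 4.6% × 202/366 = $1,700.9945
The Borough of Elkmouth, 21 Jul – 12 Dec 2008: 145 days → $67,000 × 1.15% × 145/366 = $305.2527
The Parish of Springdown, 13 Dec – 31 Dec 2008: 19 days → $67,000 × 3.65% × 19/366 = $126.9522
Total = $2,133.1995

$2,133.20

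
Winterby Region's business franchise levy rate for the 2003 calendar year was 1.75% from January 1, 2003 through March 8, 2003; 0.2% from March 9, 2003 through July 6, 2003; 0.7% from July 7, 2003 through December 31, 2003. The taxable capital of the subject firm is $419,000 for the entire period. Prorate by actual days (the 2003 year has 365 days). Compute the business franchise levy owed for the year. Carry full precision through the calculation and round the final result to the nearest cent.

January 1 – March 8, 2003: 67 days at 1.75% → $419,000 × 1.75% × 67/365 = $1,345.9658
March 9 – July 6, 2003: 120 days at 0.2% → $419,000 × 0.2% × 120/365 = $275.5068
July 7 – December 31, 2003: 178 days at 0.7% → $419,000 × 0.7% × 178/365 = $1,430.3397
Total = $3,051.8123

$3,051.81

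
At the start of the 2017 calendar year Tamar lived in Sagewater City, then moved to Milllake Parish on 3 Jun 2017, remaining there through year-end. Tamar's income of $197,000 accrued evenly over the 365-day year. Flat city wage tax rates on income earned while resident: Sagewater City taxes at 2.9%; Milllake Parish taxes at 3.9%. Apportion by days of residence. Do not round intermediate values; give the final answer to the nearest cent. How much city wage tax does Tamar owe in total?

$6,857.22

Sagewater City, 1 Jan – 2 Jun 2017: 153 days → $197,000 × 2.9% × 153/365 = $2,394.7644
Milllake Parish, 3 Jun – 31 Dec 2017: 212 days → $197,000 × 3.9% × 212/365 = $4,462.4548
Total = $6,857.2192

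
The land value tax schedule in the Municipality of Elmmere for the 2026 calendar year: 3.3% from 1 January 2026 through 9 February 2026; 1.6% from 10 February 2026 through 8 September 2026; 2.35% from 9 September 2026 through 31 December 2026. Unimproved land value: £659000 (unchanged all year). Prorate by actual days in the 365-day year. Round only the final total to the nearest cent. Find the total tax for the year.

£13315.41

1 January – 9 February 2026: 40 days at 3.3% → £659000 × 3.3% × 40/365 = £2383.2329
10 February – 8 September 2026: 211 days at 1.6% → £659000 × 1.6% × 211/365 = £6095.2986
9 September – 31 December 2026: 114 days at 2.35% → £659000 × 2.35% × 114/365 = £4836.8795
Total = £13315.4110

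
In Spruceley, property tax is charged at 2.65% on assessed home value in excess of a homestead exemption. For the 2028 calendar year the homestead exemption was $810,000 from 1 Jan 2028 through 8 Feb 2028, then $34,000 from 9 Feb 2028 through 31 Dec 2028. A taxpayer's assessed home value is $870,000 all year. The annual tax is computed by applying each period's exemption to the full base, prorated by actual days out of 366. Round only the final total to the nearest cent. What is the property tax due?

$19,962.75

1 Jan – 8 Feb 2028: 39 days, exemption $810,000 → ($870,000 − $810,000) × 2.65% × 39/366 = $169.4262
9 Feb – 31 Dec 2028: 327 days, exemption $34,000 → ($870,000 − $34,000) × 2.65% × 327/366 = $19,793.3279
Total = $19,962.7541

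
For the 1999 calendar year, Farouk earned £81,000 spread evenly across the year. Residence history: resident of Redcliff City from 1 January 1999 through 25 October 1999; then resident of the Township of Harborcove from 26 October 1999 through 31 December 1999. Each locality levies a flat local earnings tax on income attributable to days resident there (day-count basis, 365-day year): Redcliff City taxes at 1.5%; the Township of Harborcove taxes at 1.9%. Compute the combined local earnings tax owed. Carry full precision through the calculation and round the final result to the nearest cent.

Redcliff City, 1 January – 25 October 1999: 298 days → £81,000 × 1.5% × 298/365 = £991.9726
The Township of Harborcove, 26 October – 31 December 1999: 67 days → £81,000 × 1.9% × 67/365 = £282.5014
Total = £1,274.4740

£1,274.47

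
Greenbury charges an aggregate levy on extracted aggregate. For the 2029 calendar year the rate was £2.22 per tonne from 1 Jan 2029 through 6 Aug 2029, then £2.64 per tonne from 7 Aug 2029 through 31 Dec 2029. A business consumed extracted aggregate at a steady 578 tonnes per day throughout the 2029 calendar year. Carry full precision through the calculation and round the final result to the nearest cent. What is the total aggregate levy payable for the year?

1 Jan – 6 Aug 2029: 218 days × 578 tonnes/day = 126,004 tonnes at £2.22/tonne → £279,728.88
7 Aug – 31 Dec 2029: 147 days × 578 tonnes/day = 84,966 tonnes at £2.64/tonne → £224,310.24

£504,039.12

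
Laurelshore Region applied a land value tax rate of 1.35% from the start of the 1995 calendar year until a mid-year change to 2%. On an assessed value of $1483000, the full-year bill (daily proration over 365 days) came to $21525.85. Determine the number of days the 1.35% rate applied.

Let d = days at the first rate; then 365 − d days at the second rate.
$1483000 × [1.35%·d + 2%·(365−d)] / 365 = $21525.85
Solving gives d = 308, so the new rate took effect on November 5, 1995.

308 days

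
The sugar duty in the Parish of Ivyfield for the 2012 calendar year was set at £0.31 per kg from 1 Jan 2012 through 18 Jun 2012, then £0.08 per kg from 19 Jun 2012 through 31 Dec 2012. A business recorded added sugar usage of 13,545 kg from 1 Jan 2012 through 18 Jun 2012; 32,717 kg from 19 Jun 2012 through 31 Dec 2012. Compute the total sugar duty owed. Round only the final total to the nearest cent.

£6,816.31

1 Jan – 18 Jun 2012: 13,545 kg at £0.31/kg → £4,198.95
19 Jun – 31 Dec 2012: 32,717 kg at £0.08/kg → £2,617.36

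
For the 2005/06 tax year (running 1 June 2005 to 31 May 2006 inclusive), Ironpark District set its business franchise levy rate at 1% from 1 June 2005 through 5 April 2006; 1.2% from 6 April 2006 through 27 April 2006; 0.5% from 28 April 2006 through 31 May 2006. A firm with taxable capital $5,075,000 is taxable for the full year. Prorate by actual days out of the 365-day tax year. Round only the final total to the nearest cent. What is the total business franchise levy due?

$48,998.08

1 June 2005 – 5 April 2006: 309 days at 1% → $5,075,000 × 1% × 309/365 = $42,963.6986
6 April – 27 April 2006: 22 days at 1.2% → $5,075,000 × 1.2% × 22/365 = $3,670.6849
28 April – 31 May 2006: 34 days at 0.5% → $5,075,000 × 0.5% × 34/365 = $2,363.6986
Total = $48,998.0822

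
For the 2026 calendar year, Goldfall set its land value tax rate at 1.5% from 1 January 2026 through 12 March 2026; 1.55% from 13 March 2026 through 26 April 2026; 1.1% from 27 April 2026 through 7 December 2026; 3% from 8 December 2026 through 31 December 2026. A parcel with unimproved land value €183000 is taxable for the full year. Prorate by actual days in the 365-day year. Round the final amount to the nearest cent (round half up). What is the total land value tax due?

€2485.54

1 January – 12 March 2026: 71 days at 1.5% → €183000 × 1.5% × 71/365 = €533.9589
13 March – 26 April 2026: 45 days at 1.55% → €183000 × 1.55% × 45/365 = €349.7055
27 April – 7 December 2026: 225 days at 1.1% → €183000 × 1.1% × 225/365 = €1240.8904
8 December – 31 December 2026: 24 days at 3% → €183000 × 3% × 24/365 = €360.9863
Total = €2485.5411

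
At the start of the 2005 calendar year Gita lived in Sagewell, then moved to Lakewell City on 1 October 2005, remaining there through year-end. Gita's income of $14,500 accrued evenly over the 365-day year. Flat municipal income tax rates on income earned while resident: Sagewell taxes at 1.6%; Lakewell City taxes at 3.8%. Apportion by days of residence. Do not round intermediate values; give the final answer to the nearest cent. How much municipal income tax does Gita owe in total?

$312.41

Sagewell, 1 January – 30 September 2005: 273 days → $14,500 × 1.6% × 273/365 = $173.5233
Lakewell City, 1 October – 31 December 2005: 92 days → $14,500 × 3.8% × 92/365 = $138.8822
Total = $312.4055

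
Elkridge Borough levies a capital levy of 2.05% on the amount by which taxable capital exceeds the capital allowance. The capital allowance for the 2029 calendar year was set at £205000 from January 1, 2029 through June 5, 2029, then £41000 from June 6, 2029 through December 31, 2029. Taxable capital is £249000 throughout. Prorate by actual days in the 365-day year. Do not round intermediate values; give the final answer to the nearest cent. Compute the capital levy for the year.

£2827.09

January 1 – June 5, 2029: 156 days, exemption £205000 → (£249000 − £205000) × 2.05% × 156/365 = £385.5123
June 6 – December 31, 2029: 209 days, exemption £41000 → (£249000 − £41000) × 2.05% × 209/365 = £2441.5781
Total = £2827.0904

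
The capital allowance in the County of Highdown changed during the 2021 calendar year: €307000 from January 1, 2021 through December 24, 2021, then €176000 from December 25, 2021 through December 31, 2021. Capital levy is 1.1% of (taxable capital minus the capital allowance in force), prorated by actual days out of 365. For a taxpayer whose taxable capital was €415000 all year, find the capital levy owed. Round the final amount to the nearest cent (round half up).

€1215.64

January 1 – December 24, 2021: 358 days, exemption €307000 → (€415000 − €307000) × 1.1% × 358/365 = €1165.2164
December 25 – December 31, 2021: 7 days, exemption €176000 → (€415000 − €176000) × 1.1% × 7/365 = €50.4192
Total = €1215.6356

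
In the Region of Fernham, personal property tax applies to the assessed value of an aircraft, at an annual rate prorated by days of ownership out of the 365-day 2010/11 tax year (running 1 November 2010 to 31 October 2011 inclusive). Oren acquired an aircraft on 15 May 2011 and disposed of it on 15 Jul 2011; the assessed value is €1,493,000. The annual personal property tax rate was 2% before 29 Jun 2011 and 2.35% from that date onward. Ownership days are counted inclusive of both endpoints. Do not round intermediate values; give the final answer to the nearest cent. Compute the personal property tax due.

15 May – 28 Jun 2011: 45 days at 2% → €1,493,000 × 2% × 45/365 = €3,681.3699
29 Jun – 15 Jul 2011: 17 days at 2.35% → €1,493,000 × 2.35% × 17/365 = €1,634.1192
Total = €5,315.4890

€5,315.49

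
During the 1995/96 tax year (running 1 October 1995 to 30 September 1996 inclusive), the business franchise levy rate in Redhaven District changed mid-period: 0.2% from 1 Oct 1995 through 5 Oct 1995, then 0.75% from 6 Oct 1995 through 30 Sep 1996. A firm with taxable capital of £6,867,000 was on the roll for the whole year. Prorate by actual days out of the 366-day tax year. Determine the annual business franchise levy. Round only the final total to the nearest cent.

1 Oct – 5 Oct 1995: 5 days at 0.2% → £6,867,000 × 0.2% × 5/366 = £187.6230
6 Oct 1995 – 30 Sep 1996: 361 days at 0.75% → £6,867,000 × 0.75% × 361/366 = £50,798.9139
Total = £50,986.5369

£50,986.54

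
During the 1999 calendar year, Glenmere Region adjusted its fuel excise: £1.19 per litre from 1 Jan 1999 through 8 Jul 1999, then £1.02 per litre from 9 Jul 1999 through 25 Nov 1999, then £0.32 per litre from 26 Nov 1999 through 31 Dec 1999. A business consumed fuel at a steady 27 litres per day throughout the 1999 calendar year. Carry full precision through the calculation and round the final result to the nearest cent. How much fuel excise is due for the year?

1 Jan – 8 Jul 1999: 189 days × 27 litres/day = 5,103 litres at £1.19/litre → £6,072.57
9 Jul – 25 Nov 1999: 140 days × 27 litres/day = 3,780 litres at £1.02/litre → £3,855.60
26 Nov – 31 Dec 1999: 36 days × 27 litres/day = 972 litres at £0.32/litre → £311.04

£10,239.21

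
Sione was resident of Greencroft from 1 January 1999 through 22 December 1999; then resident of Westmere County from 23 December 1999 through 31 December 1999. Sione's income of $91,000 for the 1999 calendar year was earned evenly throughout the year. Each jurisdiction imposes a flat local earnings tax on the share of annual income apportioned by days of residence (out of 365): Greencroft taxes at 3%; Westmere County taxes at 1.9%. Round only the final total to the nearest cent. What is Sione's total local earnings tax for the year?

$2,705.32

Greencroft, 1 January – 22 December 1999: 356 days → $91,000 × 3% × 356/365 = $2,662.6849
Westmere County, 23 December – 31 December 1999: 9 days → $91,000 × 1.9% × 9/365 = $42.6329
Total = $2,705.3178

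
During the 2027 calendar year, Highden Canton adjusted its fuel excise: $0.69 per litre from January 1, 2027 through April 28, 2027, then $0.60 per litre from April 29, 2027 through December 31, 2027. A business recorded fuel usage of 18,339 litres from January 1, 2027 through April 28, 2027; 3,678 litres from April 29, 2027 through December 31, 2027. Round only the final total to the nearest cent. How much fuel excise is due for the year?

January 1 – April 28, 2027: 18,339 litres at $0.69/litre → $12,653.91
April 29 – December 31, 2027: 3,678 litres at $0.60/litre → $2,206.80

$14,860.71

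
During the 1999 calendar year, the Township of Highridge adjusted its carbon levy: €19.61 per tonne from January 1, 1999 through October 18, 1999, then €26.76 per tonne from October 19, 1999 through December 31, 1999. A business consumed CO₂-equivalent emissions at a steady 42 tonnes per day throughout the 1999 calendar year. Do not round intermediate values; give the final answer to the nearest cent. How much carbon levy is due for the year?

January 1 – October 18, 1999: 291 days × 42 tonnes/day = 12,222 tonnes at €19.61/tonne → €239,673.42
October 19 – December 31, 1999: 74 days × 42 tonnes/day = 3,108 tonnes at €26.76/tonne → €83,170.08

€322,843.50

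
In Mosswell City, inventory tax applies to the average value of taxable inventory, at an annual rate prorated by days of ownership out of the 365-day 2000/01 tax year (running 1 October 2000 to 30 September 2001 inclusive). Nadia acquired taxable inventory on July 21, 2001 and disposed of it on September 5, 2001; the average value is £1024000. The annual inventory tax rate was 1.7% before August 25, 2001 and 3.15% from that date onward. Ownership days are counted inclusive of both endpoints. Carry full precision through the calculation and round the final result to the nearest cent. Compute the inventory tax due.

July 21 – August 24, 2001: 35 days at 1.7% → £1024000 × 1.7% × 35/365 = £1669.2603
August 25 – September 5, 2001: 12 days at 3.15% → £1024000 × 3.15% × 12/365 = £1060.4712
Total = £2729.7315

£2729.73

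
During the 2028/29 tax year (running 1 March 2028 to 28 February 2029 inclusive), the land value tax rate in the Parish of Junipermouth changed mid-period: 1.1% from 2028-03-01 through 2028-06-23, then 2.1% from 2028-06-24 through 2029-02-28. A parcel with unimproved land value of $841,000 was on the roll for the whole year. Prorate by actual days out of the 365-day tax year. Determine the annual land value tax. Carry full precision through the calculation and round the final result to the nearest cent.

$15,011.27

2028-03-01 to 2028-06-23: 115 days at 1.1% → $841,000 × 1.1% × 115/365 = $2,914.6986
2028-06-24 to 2029-02-28: 250 days at 2.1% → $841,000 × 2.1% × 250/365 = $12,096.5753
Total = $15,011.2740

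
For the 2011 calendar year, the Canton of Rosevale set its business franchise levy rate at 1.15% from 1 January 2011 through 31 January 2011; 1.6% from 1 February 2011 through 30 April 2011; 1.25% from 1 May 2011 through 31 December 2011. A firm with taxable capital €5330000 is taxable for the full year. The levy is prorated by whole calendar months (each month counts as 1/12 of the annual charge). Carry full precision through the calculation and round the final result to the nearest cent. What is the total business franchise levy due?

1 January – 31 January 2011: 1 month at 1.15% → €5330000 × 1.15% × 1/12 = €5107.9167
1 February – 30 April 2011: 3 months at 1.6% → €5330000 × 1.6% × 3/12 = €21320.0000
1 May – 31 December 2011: 8 months at 1.25% → €5330000 × 1.25% × 8/12 = €44416.6667
Total = €70844.5833

€70844.58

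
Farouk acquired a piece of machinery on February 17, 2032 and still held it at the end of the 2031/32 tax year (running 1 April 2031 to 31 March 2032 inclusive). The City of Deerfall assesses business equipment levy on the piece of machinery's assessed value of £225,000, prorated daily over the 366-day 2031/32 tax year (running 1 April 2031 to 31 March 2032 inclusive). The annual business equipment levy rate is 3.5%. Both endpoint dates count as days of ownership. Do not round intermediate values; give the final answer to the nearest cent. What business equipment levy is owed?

Days held (February 17 – March 31, 2032): 44 out of 366
Tax = £225,000 × 3.5% × 44/366 = £946.7213

£946.72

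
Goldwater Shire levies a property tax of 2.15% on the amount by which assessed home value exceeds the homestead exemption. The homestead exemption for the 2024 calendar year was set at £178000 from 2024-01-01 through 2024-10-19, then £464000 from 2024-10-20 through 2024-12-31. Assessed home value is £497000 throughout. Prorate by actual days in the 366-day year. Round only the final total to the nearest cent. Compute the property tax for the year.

£5632.06

2024-01-01 to 2024-10-19: 293 days, exemption £178000 → (£497000 − £178000) × 2.15% × 293/366 = £5490.5478
2024-10-20 to 2024-12-31: 73 days, exemption £464000 → (£497000 − £464000) × 2.15% × 73/366 = £141.5123
Total = £5632.0601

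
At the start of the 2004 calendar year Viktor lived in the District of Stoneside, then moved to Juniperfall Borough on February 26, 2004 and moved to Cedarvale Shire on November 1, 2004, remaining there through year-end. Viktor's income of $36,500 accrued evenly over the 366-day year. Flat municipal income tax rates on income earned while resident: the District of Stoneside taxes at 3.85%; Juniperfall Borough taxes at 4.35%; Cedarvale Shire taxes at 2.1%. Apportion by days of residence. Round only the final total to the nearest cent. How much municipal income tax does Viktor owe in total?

$1,422.95

The District of Stoneside, January 1 – February 25, 2004: 56 days → $36,500 × 3.85% × 56/366 = $215.0109
Juniperfall Borough, February 26 – October 31, 2004: 249 days → $36,500 × 4.35% × 249/366 = $1,080.1906
Cedarvale Shire, November 1 – December 31, 2004: 61 days → $36,500 × 2.1% × 61/366 = $127.7500
Total = $1,422.9515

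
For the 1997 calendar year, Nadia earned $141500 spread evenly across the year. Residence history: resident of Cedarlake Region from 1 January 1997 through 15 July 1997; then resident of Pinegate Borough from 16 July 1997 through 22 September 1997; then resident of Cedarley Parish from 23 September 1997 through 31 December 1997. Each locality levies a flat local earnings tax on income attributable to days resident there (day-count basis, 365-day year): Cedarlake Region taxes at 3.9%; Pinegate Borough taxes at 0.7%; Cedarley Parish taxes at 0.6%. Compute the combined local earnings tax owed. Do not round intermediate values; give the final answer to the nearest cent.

Cedarlake Region, 1 January – 15 July 1997: 196 days → $141500 × 3.9% × 196/365 = $2963.3589
Pinegate Borough, 16 July – 22 September 1997: 69 days → $141500 × 0.7% × 69/365 = $187.2452
Cedarley Parish, 23 September – 31 December 1997: 100 days → $141500 × 0.6% × 100/365 = $232.6027
Total = $3383.2068

$3383.21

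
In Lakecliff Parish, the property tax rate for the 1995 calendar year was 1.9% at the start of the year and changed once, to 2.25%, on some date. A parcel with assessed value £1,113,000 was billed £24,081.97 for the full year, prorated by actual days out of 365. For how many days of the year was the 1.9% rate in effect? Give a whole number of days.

Let d = days at the first rate; then 365 − d days at the second rate.
£1,113,000 × [1.9%·d + 2.25%·(365−d)] / 365 = £24,081.97
Solving gives d = 90, so the new rate took effect on 1 Apr 1995.

90 days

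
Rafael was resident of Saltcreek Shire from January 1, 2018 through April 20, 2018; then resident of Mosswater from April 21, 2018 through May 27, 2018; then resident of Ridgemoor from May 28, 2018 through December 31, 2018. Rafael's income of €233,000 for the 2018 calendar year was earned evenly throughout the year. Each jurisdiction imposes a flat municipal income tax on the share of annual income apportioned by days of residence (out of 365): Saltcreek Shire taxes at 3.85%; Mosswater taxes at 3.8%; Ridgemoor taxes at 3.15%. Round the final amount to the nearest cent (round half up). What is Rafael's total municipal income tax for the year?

Saltcreek Shire, January 1 – April 20, 2018: 110 days → €233,000 × 3.85% × 110/365 = €2,703.4384
Mosswater, April 21 – May 27, 2018: 37 days → €233,000 × 3.8% × 37/365 = €897.5288
Ridgemoor, May 28 – December 31, 2018: 218 days → €233,000 × 3.15% × 218/365 = €4,383.5918
Total = €7,984.5589

€7,984.56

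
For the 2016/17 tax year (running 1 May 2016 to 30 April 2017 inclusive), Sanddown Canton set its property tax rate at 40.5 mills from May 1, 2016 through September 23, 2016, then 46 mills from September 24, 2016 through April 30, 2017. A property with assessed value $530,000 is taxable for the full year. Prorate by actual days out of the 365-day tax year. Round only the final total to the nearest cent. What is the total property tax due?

May 1 – September 23, 2016: 146 days at 40.5 mills → $530,000 × 4.05% × 146/365 = $8,586.0000
September 24, 2016 – April 30, 2017: 219 days at 46 mills → $530,000 × 4.6% × 219/365 = $14,628.0000
Total = $23,214.0000

$23,214.00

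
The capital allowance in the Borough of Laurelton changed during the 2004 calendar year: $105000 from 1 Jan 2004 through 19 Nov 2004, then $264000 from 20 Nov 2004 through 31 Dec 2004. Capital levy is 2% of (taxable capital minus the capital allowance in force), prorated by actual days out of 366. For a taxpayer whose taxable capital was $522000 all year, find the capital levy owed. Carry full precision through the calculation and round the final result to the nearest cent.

1 Jan – 19 Nov 2004: 324 days, exemption $105000 → ($522000 − $105000) × 2% × 324/366 = $7382.9508
20 Nov – 31 Dec 2004: 42 days, exemption $264000 → ($522000 − $264000) × 2% × 42/366 = $592.1311
Total = $7975.0820

$7975.08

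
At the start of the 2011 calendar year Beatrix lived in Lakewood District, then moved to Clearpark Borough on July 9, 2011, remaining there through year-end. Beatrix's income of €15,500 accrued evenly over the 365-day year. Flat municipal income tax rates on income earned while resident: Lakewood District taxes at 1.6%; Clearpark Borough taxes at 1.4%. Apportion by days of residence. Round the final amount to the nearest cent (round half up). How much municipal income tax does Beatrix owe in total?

Lakewood District, January 1 – July 8, 2011: 189 days → €15,500 × 1.6% × 189/365 = €128.4164
Clearpark Borough, July 9 – December 31, 2011: 176 days → €15,500 × 1.4% × 176/365 = €104.6356
Total = €233.0521

€233.05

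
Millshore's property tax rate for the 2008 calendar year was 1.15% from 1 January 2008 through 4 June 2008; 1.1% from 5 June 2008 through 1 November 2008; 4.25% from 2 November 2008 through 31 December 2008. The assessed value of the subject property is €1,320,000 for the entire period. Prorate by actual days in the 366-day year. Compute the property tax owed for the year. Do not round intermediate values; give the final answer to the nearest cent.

1 January – 4 June 2008: 156 days at 1.15% → €1,320,000 × 1.15% × 156/366 = €6,470.1639
5 June – 1 November 2008: 150 days at 1.1% → €1,320,000 × 1.1% × 150/366 = €5,950.8197
2 November – 31 December 2008: 60 days at 4.25% → €1,320,000 × 4.25% × 60/366 = €9,196.7213
Total = €21,617.7049

€21,617.70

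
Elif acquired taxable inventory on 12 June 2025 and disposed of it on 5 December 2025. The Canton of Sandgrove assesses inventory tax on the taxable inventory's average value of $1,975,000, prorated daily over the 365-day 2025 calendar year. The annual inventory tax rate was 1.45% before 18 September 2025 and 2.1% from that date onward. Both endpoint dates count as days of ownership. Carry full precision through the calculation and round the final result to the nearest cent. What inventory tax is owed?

$16,665.75

12 June – 17 September 2025: 98 days at 1.45% → $1,975,000 × 1.45% × 98/365 = $7,688.9726
18 September – 5 December 2025: 79 days at 2.1% → $1,975,000 × 2.1% × 79/365 = $8,976.7808
Total = $16,665.7534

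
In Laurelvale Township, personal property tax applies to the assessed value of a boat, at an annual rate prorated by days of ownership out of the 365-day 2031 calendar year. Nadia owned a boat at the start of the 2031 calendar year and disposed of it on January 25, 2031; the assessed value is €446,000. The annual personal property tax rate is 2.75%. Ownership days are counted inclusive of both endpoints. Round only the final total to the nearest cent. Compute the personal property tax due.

Days held (January 1 – January 25, 2031): 25 out of 365
Tax = €446,000 × 2.75% × 25/365 = €840.0685

€840.07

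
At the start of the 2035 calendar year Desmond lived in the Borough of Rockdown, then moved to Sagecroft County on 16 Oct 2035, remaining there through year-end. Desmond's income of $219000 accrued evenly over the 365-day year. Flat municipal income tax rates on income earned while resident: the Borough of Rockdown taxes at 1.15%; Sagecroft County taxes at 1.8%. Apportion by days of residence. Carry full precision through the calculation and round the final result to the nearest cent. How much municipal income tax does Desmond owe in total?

$2818.80

The Borough of Rockdown, 1 Jan – 15 Oct 2035: 288 days → $219000 × 1.15% × 288/365 = $1987.2000
Sagecroft County, 16 Oct – 31 Dec 2035: 77 days → $219000 × 1.8% × 77/365 = $831.6000
Total = $2818.8000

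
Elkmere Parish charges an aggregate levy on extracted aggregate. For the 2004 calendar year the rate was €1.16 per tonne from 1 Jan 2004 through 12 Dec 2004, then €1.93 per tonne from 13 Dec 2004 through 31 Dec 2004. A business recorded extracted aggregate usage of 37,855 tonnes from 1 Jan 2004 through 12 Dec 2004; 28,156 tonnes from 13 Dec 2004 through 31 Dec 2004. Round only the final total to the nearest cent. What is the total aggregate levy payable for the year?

€98,252.88

1 Jan – 12 Dec 2004: 37,855 tonnes at €1.16/tonne → €43,911.80
13 Dec – 31 Dec 2004: 28,156 tonnes at €1.93/tonne → €54,341.08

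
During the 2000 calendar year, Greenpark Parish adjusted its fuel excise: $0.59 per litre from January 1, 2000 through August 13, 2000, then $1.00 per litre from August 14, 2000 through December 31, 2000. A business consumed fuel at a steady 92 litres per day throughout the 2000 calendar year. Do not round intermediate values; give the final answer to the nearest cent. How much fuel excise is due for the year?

$25,147.28

January 1 – August 13, 2000: 226 days × 92 litres/day = 20,792 litres at $0.59/litre → $12,267.28
August 14 – December 31, 2000: 140 days × 92 litres/day = 12,880 litres at $1.00/litre → $12,880.00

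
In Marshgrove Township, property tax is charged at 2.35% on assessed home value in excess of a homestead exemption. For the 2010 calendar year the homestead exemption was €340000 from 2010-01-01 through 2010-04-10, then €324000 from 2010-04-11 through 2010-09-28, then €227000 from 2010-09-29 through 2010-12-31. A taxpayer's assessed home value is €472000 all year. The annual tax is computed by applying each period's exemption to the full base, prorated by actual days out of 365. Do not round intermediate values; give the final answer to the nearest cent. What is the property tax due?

€3962.04

2010-01-01 to 2010-04-10: 100 days, exemption €340000 → (€472000 − €340000) × 2.35% × 100/365 = €849.8630
2010-04-11 to 2010-09-28: 171 days, exemption €324000 → (€472000 − €324000) × 2.35% × 171/365 = €1629.4192
2010-09-29 to 2010-12-31: 94 days, exemption €227000 → (€472000 − €227000) × 2.35% × 94/365 = €1482.7534
Total = €3962.0356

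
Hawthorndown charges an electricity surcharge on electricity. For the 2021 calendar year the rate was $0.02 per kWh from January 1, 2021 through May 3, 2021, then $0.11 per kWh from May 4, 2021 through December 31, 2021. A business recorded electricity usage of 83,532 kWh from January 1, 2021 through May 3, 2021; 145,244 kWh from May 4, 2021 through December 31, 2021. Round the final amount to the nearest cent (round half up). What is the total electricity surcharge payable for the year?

$17,647.48

January 1 – May 3, 2021: 83,532 kWh at $0.02/kWh → $1,670.64
May 4 – December 31, 2021: 145,244 kWh at $0.11/kWh → $15,976.84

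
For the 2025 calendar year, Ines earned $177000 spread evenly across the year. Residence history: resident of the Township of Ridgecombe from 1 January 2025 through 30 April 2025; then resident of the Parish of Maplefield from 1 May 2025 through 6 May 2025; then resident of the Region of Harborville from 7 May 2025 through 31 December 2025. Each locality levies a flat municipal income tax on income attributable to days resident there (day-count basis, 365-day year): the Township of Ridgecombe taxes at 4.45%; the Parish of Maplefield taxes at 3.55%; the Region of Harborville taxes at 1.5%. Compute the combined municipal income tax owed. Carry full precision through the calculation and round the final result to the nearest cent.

$4431.30

The Township of Ridgecombe, 1 January – 30 April 2025: 120 days → $177000 × 4.45% × 120/365 = $2589.5342
The Parish of Maplefield, 1 May – 6 May 2025: 6 days → $177000 × 3.55% × 6/365 = $103.2904
The Region of Harborville, 7 May – 31 December 2025: 239 days → $177000 × 1.5% × 239/365 = $1738.4795
Total = $4431.3041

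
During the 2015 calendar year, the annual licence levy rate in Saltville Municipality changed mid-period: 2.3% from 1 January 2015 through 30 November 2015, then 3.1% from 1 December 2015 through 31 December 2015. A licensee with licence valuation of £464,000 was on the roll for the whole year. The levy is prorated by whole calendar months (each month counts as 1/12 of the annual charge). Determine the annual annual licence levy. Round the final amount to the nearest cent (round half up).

£10,981.33

1 January – 30 November 2015: 11 months at 2.3% → £464,000 × 2.3% × 11/12 = £9,782.6667
1 December – 31 December 2015: 1 month at 3.1% → £464,000 × 3.1% × 1/12 = £1,198.6667
Total = £10,981.3333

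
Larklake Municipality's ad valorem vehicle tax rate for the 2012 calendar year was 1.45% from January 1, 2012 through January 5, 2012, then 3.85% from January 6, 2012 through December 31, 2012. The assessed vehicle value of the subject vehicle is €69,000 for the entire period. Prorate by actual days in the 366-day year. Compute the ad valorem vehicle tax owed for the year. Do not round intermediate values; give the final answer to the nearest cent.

€2,633.88

January 1 – January 5, 2012: 5 days at 1.45% → €69,000 × 1.45% × 5/366 = €13.6680
January 6 – December 31, 2012: 361 days at 3.85% → €69,000 × 3.85% × 361/366 = €2,620.2090
Total = €2,633.8770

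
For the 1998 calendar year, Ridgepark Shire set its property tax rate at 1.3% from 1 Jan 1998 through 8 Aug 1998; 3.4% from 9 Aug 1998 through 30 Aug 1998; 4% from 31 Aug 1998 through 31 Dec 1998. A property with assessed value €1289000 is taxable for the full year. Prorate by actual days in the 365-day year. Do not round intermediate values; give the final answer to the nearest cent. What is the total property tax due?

1 Jan – 8 Aug 1998: 220 days at 1.3% → €1289000 × 1.3% × 220/365 = €10100.1096
9 Aug – 30 Aug 1998: 22 days at 3.4% → €1289000 × 3.4% × 22/365 = €2641.5671
31 Aug – 31 Dec 1998: 123 days at 4% → €1289000 × 4% × 123/365 = €17375.0137
Total = €30116.6904

€30116.69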